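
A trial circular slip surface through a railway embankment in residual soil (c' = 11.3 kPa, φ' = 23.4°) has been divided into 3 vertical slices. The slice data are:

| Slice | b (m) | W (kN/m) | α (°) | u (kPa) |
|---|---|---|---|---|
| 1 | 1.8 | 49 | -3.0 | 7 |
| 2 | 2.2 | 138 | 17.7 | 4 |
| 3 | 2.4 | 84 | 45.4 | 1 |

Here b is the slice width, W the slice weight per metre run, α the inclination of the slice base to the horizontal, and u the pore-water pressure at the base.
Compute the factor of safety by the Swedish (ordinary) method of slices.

Ordinary method of slices: FS = Σ[c'·Δl_i + (W_i cosα_i − u_i·Δl_i)·tanφ'] / Σ W_i sinα_i, with Δl_i = b_i / cosα_i.
Slice 1: Δl = 1.8/cos(-3.0°) = 1.802 m; N'_1 = 49·cos(-3.0°) − 7·1.802 = 36.3; c'Δl = 20.37; W sinα = -2.6
Slice 2: Δl = 2.2/cos17.7° = 2.309 m; N'_2 = 138·cos17.7° − 4·2.309 = 122.2; c'Δl = 26.10; W sinα = 42.0
Slice 3: Δl = 2.4/cos45.4° = 3.418 m; N'_3 = 84·cos45.4° − 1·3.418 = 55.6; c'Δl = 38.62; W sinα = 59.8
Σc'Δl = 85.1 kN/m; ΣN' = 214.1 kN/m; ΣW sinα = 99.2 kN/m
Resisting = 85.1 + 214.1·tan23.4° = 85.1 + 92.7 = 177.7 kN/m
FS = 177.7 / 99.2 = 1.792

FS = 1.79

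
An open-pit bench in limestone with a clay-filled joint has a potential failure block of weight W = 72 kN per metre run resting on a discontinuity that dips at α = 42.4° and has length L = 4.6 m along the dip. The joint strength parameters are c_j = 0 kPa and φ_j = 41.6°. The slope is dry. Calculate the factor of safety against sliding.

Resolving the block weight along and normal to the plane and applying the Mohr–Coulomb strength on the joint:
N' = W cosα = 72·cos42.4° = 53.2 kN/m
Driving force T = W sinα = 72·sin42.4° = 48.5 kN/m
Resisting force R = c_j·L + N'·tanφ_j = 0·4.6 + 53.2·tan41.6° = 0.0 + 47.2 = 47.2 kN/m
FS = R / T = 47.2 / 48.5 = 0.972

FS = 0.97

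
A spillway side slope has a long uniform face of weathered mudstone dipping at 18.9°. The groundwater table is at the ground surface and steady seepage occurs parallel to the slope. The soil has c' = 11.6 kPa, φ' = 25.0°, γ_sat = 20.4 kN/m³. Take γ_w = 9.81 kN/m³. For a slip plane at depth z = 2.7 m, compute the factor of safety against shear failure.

FS = 1.39

With seepage parallel to the slope and the water table at the surface, the effective normal stress on the slip plane uses the buoyant unit weight γ' = γ_sat − γ_w while the driving shear stress uses γ_sat:
FS = [c' + γ' z cos²β tanφ'] / [γ_sat z sinβ cosβ]
γ' = 20.4 − 9.81 = 10.59 kN/m³
Numerator = 11.6 + 10.59·2.7·cos²18.9°·tan25.0° = 11.6 + 10.59·2.7·0.8951·0.4663 = 23.534 kPa
Denominator = 20.4·2.7·sin18.9°·cos18.9° = 20.4·2.7·0.3239·0.9461 = 16.879 kPa
FS = 23.534 / 16.879 = 1.394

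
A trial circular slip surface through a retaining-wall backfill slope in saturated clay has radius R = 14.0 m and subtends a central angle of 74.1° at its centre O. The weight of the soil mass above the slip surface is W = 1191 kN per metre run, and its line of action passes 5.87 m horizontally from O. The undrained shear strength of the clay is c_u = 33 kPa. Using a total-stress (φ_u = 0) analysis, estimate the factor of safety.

Taking moments about the centre O, the resisting moment is provided by the undrained shear strength acting along the arc:
Arc length L_a = R·θ = 14.0·(74.1°·π/180) = 14.0·1.2933 = 18.11 m
M_R = c_u·L_a·R = 33·18.11·14.0 = 8365.0 kN·m/m
M_D = W·d = 1191·5.87 = 6991.2 kN·m/m
FS = M_R / M_D = 8365.0 / 6991.2 = 1.197

FS = 1.20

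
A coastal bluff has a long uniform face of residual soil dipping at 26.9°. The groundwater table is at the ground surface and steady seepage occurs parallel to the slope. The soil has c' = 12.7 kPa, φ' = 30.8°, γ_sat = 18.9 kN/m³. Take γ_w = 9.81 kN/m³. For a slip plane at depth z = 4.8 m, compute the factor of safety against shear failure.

With seepage parallel to the slope and the water table at the surface, the effective normal stress on the slip plane uses the buoyant unit weight γ' = γ_sat − γ_w while the driving shear stress uses γ_sat:
FS = [c' + γ' z cos²β tanφ'] / [γ_sat z sinβ cosβ]
γ' = 18.9 − 9.81 = 9.09 kN/m³
Numerator = 12.7 + 9.09·4.8·cos²26.9°·tan30.8° = 12.7 + 9.09·4.8·0.7953·0.5961 = 33.386 kPa
Denominator = 18.9·4.8·sin26.9°·cos26.9° = 18.9·4.8·0.4524·0.8918 = 36.604 kPa
FS = 33.386 / 36.604 = 0.912

FS = 0.91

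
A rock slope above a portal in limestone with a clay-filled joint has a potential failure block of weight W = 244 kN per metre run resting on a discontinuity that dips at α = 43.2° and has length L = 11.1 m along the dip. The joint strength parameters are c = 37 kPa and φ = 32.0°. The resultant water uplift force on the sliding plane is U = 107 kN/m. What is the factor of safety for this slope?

FS = 2.72

Resolving the block weight along and normal to the plane and applying the Mohr–Coulomb strength on the joint:
N' = W cosα − U = 244·cos43.2° − 107 = 70.9 kN/m
Driving force T = W sinα = 244·sin43.2° = 167.0 kN/m
Resisting force R = c·L + N'·tanφ = 37·11.1 + 70.9·tan32.0° = 410.7 + 44.3 = 455.0 kN/m
FS = R / T = 455.0 / 167.0 = 2.724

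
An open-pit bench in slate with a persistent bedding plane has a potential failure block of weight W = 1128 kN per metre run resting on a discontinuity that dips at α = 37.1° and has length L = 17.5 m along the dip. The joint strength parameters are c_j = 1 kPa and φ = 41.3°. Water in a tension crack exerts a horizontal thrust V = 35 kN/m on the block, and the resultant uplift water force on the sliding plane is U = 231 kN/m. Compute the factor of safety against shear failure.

Resolving the block weight along and normal to the plane and applying the Mohr–Coulomb strength on the joint:
N' = W cosα − U − V sinα = 1128·cos37.1° − 231 − 35·sin37.1° = 647.6 kN/m
Driving force T = W sinα + V cosα = 1128·sin37.1° + 35·cos37.1° = 708.3 kN/m
Resisting force R = c_j·L + N'·tanφ = 1·17.5 + 647.6·tan41.3° = 17.5 + 568.9 = 586.4 kN/m
FS = R / T = 586.4 / 708.3 = 0.828

FS = 0.83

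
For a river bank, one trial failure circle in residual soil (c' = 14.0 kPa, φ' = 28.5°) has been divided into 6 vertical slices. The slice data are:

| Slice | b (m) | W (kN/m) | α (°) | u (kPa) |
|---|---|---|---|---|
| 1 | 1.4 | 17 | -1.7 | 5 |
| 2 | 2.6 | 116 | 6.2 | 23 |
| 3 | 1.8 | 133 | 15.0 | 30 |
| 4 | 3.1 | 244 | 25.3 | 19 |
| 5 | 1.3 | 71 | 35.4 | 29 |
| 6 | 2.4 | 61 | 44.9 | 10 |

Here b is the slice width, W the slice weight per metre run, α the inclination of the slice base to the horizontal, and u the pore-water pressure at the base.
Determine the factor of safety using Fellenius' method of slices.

FS = 1.58

Ordinary method of slices: FS = Σ[c'·Δl_i + (W_i cosα_i − u_i·Δl_i)·tanφ'] / Σ W_i sinα_i, with Δl_i = b_i / cosα_i.
Slice 1: Δl = 1.4/cos(-1.7°) = 1.401 m; N'_1 = 17·cos(-1.7°) − 5·1.401 = 10.0; c'Δl = 19.61; W sinα = -0.5
Slice 2: Δl = 2.6/cos6.2° = 2.615 m; N'_2 = 116·cos6.2° − 23·2.615 = 55.2; c'Δl = 36.61; W sinα = 12.5
Slice 3: Δl = 1.8/cos15.0° = 1.863 m; N'_3 = 133·cos15.0° − 30·1.863 = 72.6; c'Δl = 26.09; W sinα = 34.4
Slice 4: Δl = 3.1/cos25.3° = 3.429 m; N'_4 = 244·cos25.3° − 19·3.429 = 155.4; c'Δl = 48.00; W sinα = 104.3
Slice 5: Δl = 1.3/cos35.4° = 1.595 m; N'_5 = 71·cos35.4° − 29·1.595 = 11.6; c'Δl = 22.33; W sinα = 41.1
Slice 6: Δl = 2.4/cos44.9° = 3.388 m; N'_6 = 61·cos44.9° − 10·3.388 = 9.3; c'Δl = 47.43; W sinα = 43.1
Σc'Δl = 200.1 kN/m; ΣN' = 314.1 kN/m; ΣW sinα = 234.9 kN/m
Resisting = 200.1 + 314.1·tan28.5° = 200.1 + 170.6 = 370.6 kN/m
FS = 370.6 / 234.9 = 1.578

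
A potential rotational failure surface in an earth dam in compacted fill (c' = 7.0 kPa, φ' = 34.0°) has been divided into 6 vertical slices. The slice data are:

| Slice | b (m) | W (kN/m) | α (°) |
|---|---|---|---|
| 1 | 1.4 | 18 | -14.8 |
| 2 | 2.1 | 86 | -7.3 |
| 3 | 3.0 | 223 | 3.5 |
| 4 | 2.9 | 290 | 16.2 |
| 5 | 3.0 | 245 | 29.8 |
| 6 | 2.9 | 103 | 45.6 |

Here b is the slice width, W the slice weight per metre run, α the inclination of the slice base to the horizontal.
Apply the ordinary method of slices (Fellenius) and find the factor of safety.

Ordinary method of slices: FS = Σ[c'·Δl_i + (W_i cosα_i)·tanφ'] / Σ W_i sinα_i, with Δl_i = b_i / cosα_i.
Slice 1: Δl = 1.4/cos(-14.8°) = 1.448 m; N'_1 = 18·cos(-14.8°) = 17.4; c'Δl = 10.14; W sinα = -4.6
Slice 2: Δl = 2.1/cos(-7.3°) = 2.117 m; N'_2 = 86·cos(-7.3°) = 85.3; c'Δl = 14.82; W sinα = -10.9
Slice 3: Δl = 3.0/cos3.5° = 3.006 m; N'_3 = 223·cos3.5° = 222.6; c'Δl = 21.04; W sinα = 13.6
Slice 4: Δl = 2.9/cos16.2° = 3.020 m; N'_4 = 290·cos16.2° = 278.5; c'Δl = 21.14; W sinα = 80.9
Slice 5: Δl = 3.0/cos29.8° = 3.457 m; N'_5 = 245·cos29.8° = 212.6; c'Δl = 24.20; W sinα = 121.8
Slice 6: Δl = 2.9/cos45.6° = 4.145 m; N'_6 = 103·cos45.6° = 72.1; c'Δl = 29.01; W sinα = 73.6
Σc'Δl = 120.3 kN/m; ΣN' = 888.4 kN/m; ΣW sinα = 274.3 kN/m
Resisting = 120.3 + 888.4·tan34.0° = 120.3 + 599.3 = 719.6 kN/m
FS = 719.6 / 274.3 = 2.623

FS = 2.62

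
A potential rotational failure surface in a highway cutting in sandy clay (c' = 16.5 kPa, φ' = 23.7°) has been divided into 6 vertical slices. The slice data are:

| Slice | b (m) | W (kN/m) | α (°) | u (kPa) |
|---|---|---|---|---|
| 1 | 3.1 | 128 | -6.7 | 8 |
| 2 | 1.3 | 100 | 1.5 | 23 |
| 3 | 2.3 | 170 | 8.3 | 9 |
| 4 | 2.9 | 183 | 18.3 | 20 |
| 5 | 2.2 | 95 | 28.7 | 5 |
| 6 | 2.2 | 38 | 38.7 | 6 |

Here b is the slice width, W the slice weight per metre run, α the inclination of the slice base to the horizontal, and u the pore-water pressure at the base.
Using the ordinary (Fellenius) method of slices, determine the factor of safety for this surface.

FS = 3.42

Ordinary method of slices: FS = Σ[c'·Δl_i + (W_i cosα_i − u_i·Δl_i)·tanφ'] / Σ W_i sinα_i, with Δl_i = b_i / cosα_i.
Slice 1: Δl = 3.1/cos(-6.7°) = 3.121 m; N'_1 = 128·cos(-6.7°) − 8·3.121 = 102.2; c'Δl = 51.50; W sinα = -14.9
Slice 2: Δl = 1.3/cos1.5° = 1.300 m; N'_2 = 100·cos1.5° − 23·1.300 = 70.1; c'Δl = 21.46; W sinα = 2.6
Slice 3: Δl = 2.3/cos8.3° = 2.324 m; N'_3 = 170·cos8.3° − 9·2.324 = 147.3; c'Δl = 38.35; W sinα = 24.5
Slice 4: Δl = 2.9/cos18.3° = 3.054 m; N'_4 = 183·cos18.3° − 20·3.054 = 112.7; c'Δl = 50.40; W sinα = 57.5
Slice 5: Δl = 2.2/cos28.7° = 2.508 m; N'_5 = 95·cos28.7° − 5·2.508 = 70.8; c'Δl = 41.38; W sinα = 45.6
Slice 6: Δl = 2.2/cos38.7° = 2.819 m; N'_6 = 38·cos38.7° − 6·2.819 = 12.7; c'Δl = 46.51; W sinα = 23.8
Σc'Δl = 249.6 kN/m; ΣN' = 515.7 kN/m; ΣW sinα = 139.1 kN/m
Resisting = 249.6 + 515.7·tan23.7° = 249.6 + 226.4 = 476.0 kN/m
FS = 476.0 / 139.1 = 3.423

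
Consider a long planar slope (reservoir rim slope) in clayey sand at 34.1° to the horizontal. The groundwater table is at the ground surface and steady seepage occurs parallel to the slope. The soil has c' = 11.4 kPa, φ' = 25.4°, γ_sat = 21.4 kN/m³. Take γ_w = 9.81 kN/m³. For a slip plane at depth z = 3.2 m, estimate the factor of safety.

FS = 0.74

With seepage parallel to the slope and the water table at the surface, the effective normal stress on the slip plane uses the buoyant unit weight γ' = γ_sat − γ_w while the driving shear stress uses γ_sat:
FS = [c' + γ' z cos²β tanφ'] / [γ_sat z sinβ cosβ]
γ' = 21.4 − 9.81 = 11.59 kN/m³
Numerator = 11.4 + 11.59·3.2·cos²34.1°·tan25.4° = 11.4 + 11.59·3.2·0.6857·0.4748 = 23.475 kPa
Denominator = 21.4·3.2·sin34.1°·cos34.1° = 21.4·3.2·0.5606·0.8281 = 31.791 kPa
FS = 23.475 / 31.791 = 0.738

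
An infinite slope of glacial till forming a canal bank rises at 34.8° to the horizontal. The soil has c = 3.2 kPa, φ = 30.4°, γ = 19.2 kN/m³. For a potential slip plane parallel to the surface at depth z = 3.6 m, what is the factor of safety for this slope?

FS = 0.94

For an infinite slope with a slip plane parallel to the surface (no pore pressure): FS = [c + γz cos²β tanφ] / [γz sinβ cosβ].
γz = 19.2·3.6 = 69.12 kN/m²
Numerator = 3.2 + 69.12·cos²34.8°·tan30.4° = 3.2 + 69.12·0.6743·0.5867 = 30.544 kPa
Denominator = 69.12·sin34.8°·cos34.8° = 69.12·0.5707·0.8211 = 32.392 kPa
FS = 30.544 / 32.392 = 0.943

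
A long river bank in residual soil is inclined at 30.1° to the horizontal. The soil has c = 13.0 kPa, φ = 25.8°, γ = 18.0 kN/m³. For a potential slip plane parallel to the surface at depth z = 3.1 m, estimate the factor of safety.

For an infinite slope with a slip plane parallel to the surface (no pore pressure): FS = [c + γz cos²β tanφ] / [γz sinβ cosβ].
γz = 18.0·3.1 = 55.80 kN/m²
Numerator = 13.0 + 55.80·cos²30.1°·tan25.8° = 13.0 + 55.80·0.7485·0.4834 = 33.190 kPa
Denominator = 55.80·sin30.1°·cos30.1° = 55.80·0.5015·0.8652 = 24.211 kPa
FS = 33.190 / 24.211 = 1.371

FS = 1.37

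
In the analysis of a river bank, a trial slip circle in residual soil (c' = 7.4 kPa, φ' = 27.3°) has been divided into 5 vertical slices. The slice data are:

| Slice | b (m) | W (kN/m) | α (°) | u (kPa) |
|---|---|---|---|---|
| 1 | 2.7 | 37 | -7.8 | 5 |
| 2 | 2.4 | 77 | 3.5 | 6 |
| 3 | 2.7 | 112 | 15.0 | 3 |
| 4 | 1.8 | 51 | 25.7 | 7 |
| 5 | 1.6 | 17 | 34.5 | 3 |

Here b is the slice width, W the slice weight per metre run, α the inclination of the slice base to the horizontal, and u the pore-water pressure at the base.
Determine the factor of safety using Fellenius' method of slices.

FS = 3.38

Ordinary method of slices: FS = Σ[c'·Δl_i + (W_i cosα_i − u_i·Δl_i)·tanφ'] / Σ W_i sinα_i, with Δl_i = b_i / cosα_i.
Slice 1: Δl = 2.7/cos(-7.8°) = 2.725 m; N'_1 = 37·cos(-7.8°) − 5·2.725 = 23.0; c'Δl = 20.17; W sinα = -5.0
Slice 2: Δl = 2.4/cos3.5° = 2.404 m; N'_2 = 77·cos3.5° − 6·2.404 = 62.4; c'Δl = 17.79; W sinα = 4.7
Slice 3: Δl = 2.7/cos15.0° = 2.795 m; N'_3 = 112·cos15.0° − 3·2.795 = 99.8; c'Δl = 20.68; W sinα = 29.0
Slice 4: Δl = 1.8/cos25.7° = 1.998 m; N'_4 = 51·cos25.7° − 7·1.998 = 32.0; c'Δl = 14.78; W sinα = 22.1
Slice 5: Δl = 1.6/cos34.5° = 1.941 m; N'_5 = 17·cos34.5° − 3·1.941 = 8.2; c'Δl = 14.37; W sinα = 9.6
Σc'Δl = 87.8 kN/m; ΣN' = 225.4 kN/m; ΣW sinα = 60.4 kN/m
Resisting = 87.8 + 225.4·tan27.3° = 87.8 + 116.3 = 204.1 kN/m
FS = 204.1 / 60.4 = 3.379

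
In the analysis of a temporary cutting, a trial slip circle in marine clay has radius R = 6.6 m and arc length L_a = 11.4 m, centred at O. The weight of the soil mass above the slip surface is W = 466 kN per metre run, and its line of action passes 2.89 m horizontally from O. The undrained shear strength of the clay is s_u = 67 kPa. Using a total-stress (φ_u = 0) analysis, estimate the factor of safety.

Taking moments about the centre O, the resisting moment is provided by the undrained shear strength acting along the arc:
M_R = s_u·L_a·R = 67·11.40·6.6 = 5041.1 kN·m/m
M_D = W·d = 466·2.89 = 1346.7 kN·m/m
FS = M_R / M_D = 5041.1 / 1346.7 = 3.743

FS = 3.74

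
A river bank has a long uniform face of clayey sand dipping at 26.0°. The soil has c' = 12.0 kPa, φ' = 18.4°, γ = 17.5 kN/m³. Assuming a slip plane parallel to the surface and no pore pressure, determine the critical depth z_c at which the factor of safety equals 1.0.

z_c = 5.47 m

Setting FS = 1.00 in FS = [c' + γz cos²β tanφ'] / [γz sinβ cosβ] and solving for z:
z = c' / [γ cosβ (FS·sinβ − cosβ·tanφ')]
  = 12.0 / [17.5·cos26.0°·(1.00·sin26.0° − cos26.0°·tan18.4°)]
  = 12.0 / [17.5·0.8988·(1.00·0.4384 − 0.8988·0.3327)]
  = 12.0 / 2.1923 = 5.474 m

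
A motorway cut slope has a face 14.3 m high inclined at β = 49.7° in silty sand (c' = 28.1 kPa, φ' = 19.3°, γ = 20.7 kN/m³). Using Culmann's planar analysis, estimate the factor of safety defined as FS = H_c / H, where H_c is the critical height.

H_c = (4c'/γ) · sinβ cosφ' / [1 − cos(β − φ')]
    = (4·28.1/20.7) · sin49.7°·cos19.3° / [1 − cos30.4°]
    = 5.430 · 0.7198 / 0.1375 = 28.43 m
FS = H_c / H = 28.43 / 14.3 = 1.988

FS = 1.99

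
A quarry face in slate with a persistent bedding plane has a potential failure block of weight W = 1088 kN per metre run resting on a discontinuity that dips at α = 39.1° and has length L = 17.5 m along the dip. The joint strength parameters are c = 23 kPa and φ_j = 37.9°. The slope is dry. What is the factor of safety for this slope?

Resolving the block weight along and normal to the plane and applying the Mohr–Coulomb strength on the joint:
N' = W cosα = 1088·cos39.1° = 844.3 kN/m
Driving force T = W sinα = 1088·sin39.1° = 686.2 kN/m
Resisting force R = c·L + N'·tanφ_j = 23·17.5 + 844.3·tan37.9° = 402.5 + 657.3 = 1059.8 kN/m
FS = R / T = 1059.8 / 686.2 = 1.545

FS = 1.54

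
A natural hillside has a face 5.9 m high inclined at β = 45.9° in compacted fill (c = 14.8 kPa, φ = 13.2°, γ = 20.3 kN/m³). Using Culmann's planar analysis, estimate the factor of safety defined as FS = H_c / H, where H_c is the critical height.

FS = 2.18

H_c = (4c/γ) · sinβ cosφ / [1 − cos(β − φ)]
    = (4·14.8/20.3) · sin45.9°·cos13.2° / [1 − cos32.7°]
    = 2.916 · 0.6992 / 0.1585 = 12.86 m
FS = H_c / H = 12.86 / 5.9 = 2.180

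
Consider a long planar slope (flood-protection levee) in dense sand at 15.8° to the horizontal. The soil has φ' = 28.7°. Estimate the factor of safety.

FS = 1.93

For a dry cohesionless infinite slope the factor of safety is FS = tanφ' / tanβ.
FS = tan28.7° / tan15.8° = 0.5475 / 0.2830 = 1.935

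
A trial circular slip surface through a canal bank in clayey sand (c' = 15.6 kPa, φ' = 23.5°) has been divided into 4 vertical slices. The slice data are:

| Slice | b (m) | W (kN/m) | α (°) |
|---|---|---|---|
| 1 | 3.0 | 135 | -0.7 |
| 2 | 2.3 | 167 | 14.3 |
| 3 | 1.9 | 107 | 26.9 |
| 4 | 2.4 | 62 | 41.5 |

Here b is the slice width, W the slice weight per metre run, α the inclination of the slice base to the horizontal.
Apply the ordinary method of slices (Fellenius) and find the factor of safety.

Ordinary method of slices: FS = Σ[c'·Δl_i + (W_i cosα_i)·tanφ'] / Σ W_i sinα_i, with Δl_i = b_i / cosα_i.
Slice 1: Δl = 3.0/cos(-0.7°) = 3.000 m; N'_1 = 135·cos(-0.7°) = 135.0; c'Δl = 46.80; W sinα = -1.6
Slice 2: Δl = 2.3/cos14.3° = 2.374 m; N'_2 = 167·cos14.3° = 161.8; c'Δl = 37.03; W sinα = 41.2
Slice 3: Δl = 1.9/cos26.9° = 2.131 m; N'_3 = 107·cos26.9° = 95.4; c'Δl = 33.24; W sinα = 48.4
Slice 4: Δl = 2.4/cos41.5° = 3.204 m; N'_4 = 62·cos41.5° = 46.4; c'Δl = 49.99; W sinα = 41.1
Σc'Δl = 167.1 kN/m; ΣN' = 438.7 kN/m; ΣW sinα = 129.1 kN/m
Resisting = 167.1 + 438.7·tan23.5° = 167.1 + 190.7 = 357.8 kN/m
FS = 357.8 / 129.1 = 2.772

FS = 2.77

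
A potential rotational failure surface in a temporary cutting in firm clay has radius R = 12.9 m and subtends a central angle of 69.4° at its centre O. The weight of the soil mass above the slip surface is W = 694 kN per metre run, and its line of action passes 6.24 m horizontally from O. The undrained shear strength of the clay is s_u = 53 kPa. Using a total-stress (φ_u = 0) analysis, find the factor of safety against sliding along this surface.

FS = 2.47

Taking moments about the centre O, the resisting moment is provided by the undrained shear strength acting along the arc:
Arc length L_a = R·θ = 12.9·(69.4°·π/180) = 12.9·1.2113 = 15.63 m
M_R = s_u·L_a·R = 53·15.63·12.9 = 10683.0 kN·m/m
M_D = W·d = 694·6.24 = 4330.6 kN·m/m
FS = M_R / M_D = 10683.0 / 4330.6 = 2.467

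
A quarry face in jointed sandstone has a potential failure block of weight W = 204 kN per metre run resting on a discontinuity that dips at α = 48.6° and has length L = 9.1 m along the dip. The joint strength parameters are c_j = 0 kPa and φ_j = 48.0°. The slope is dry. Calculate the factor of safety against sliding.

FS = 0.98

Resolving the block weight along and normal to the plane and applying the Mohr–Coulomb strength on the joint:
N' = W cosα = 204·cos48.6° = 134.9 kN/m
Driving force T = W sinα = 204·sin48.6° = 153.0 kN/m
Resisting force R = c_j·L + N'·tanφ_j = 0·9.1 + 134.9·tan48.0° = 0.0 + 149.8 = 149.8 kN/m
FS = R / T = 149.8 / 153.0 = 0.979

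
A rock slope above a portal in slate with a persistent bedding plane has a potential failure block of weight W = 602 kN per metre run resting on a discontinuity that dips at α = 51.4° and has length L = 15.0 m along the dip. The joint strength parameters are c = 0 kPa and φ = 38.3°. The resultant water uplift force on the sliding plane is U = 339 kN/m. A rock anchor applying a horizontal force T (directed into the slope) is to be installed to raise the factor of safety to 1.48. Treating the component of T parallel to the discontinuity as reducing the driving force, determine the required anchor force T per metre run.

T = 433 kN/m

Resolving forces along and normal to the sliding plane, with the horizontal anchor force T adding T·sinα to the effective normal force and T·cosα acting up the plane against the driving force:
FS = [cL + (W cosα − U + T sinα) tanφ] / [W sinα − T cosα]
Without the anchor: N' = 36.6 kN/m, driving T_d = 470.5 kN/m, resisting R = 0·15.0 + 36.6·tan38.3° = 28.9 kN/m, FS = 0.06.
Setting FS = 1.48 and solving for T:
1.48·(470.5 − T cos51.4°) = 28.9 + T sin51.4°·tan38.3°
T·(sin51.4°·tan38.3° + 1.48·cos51.4°) = 1.48·470.5 − 28.9
T·(0.7815·0.7898 + 1.48·0.6239) = 696.3 − 28.9 = 667.4
T·1.5405 = 667.4
T = 433.2 kN/m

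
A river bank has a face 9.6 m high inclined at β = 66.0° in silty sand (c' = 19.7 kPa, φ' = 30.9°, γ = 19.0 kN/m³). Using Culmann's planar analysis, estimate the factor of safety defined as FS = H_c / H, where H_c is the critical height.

FS = 1.86

H_c = (4c'/γ) · sinβ cosφ' / [1 − cos(β − φ')]
    = (4·19.7/19.0) · sin66.0°·cos30.9° / [1 − cos35.1°]
    = 4.147 · 0.7839 / 0.1819 = 17.88 m
FS = H_c / H = 17.88 / 9.6 = 1.862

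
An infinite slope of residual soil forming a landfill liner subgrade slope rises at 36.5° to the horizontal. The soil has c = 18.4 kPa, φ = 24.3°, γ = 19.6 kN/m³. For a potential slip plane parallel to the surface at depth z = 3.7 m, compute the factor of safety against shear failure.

FS = 1.14

For an infinite slope with a slip plane parallel to the surface (no pore pressure): FS = [c + γz cos²β tanφ] / [γz sinβ cosβ].
γz = 19.6·3.7 = 72.52 kN/m²
Numerator = 18.4 + 72.52·cos²36.5°·tan24.3° = 18.4 + 72.52·0.6462·0.4515 = 39.559 kPa
Denominator = 72.52·sin36.5°·cos36.5° = 72.52·0.5948·0.8039 = 34.676 kPa
FS = 39.559 / 34.676 = 1.141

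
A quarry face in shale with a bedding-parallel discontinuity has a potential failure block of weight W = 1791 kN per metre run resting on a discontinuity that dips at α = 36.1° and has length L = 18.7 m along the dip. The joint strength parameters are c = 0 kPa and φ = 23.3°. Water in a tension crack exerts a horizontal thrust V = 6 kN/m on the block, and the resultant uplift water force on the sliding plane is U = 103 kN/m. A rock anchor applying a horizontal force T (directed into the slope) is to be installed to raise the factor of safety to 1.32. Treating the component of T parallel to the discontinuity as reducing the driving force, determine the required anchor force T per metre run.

Resolving forces along and normal to the sliding plane, with the horizontal anchor force T adding T·sinα to the effective normal force and T·cosα acting up the plane against the driving force:
FS = [cL + (W cosα − U − V sinα + T sinα) tanφ] / [W sinα + V cosα − T cosα]
Without the anchor: N' = 1340.6 kN/m, driving T_d = 1060.1 kN/m, resisting R = 0·18.7 + 1340.6·tan23.3° = 577.3 kN/m, FS = 0.54.
Setting FS = 1.32 and solving for T:
1.32·(1060.1 − T cos36.1°) = 577.3 + T sin36.1°·tan23.3°
T·(sin36.1°·tan23.3° + 1.32·cos36.1°) = 1.32·1060.1 − 577.3
T·(0.5892·0.4307 + 1.32·0.8080) = 1399.3 − 577.3 = 822.0
T·1.3203 = 822.0
T = 622.6 kN/m

T = 623 kN/m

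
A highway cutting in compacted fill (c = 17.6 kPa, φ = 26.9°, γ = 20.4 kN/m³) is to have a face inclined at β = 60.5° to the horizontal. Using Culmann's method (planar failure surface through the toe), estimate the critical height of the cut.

Culmann's analysis gives the critical failure plane at α_cr = (β + φ)/2 = (60.5 + 26.9)/2 = 43.7°, and the critical height
H_c = (4c/γ) · sinβ cosφ / [1 − cos(β − φ)]
    = (4·17.6/20.4) · sin60.5°·cos26.9° / [1 − cos(33.6°)]
    = 3.451 · 0.8704·0.8918 / [1 − 0.8329]
    = 3.451 · 0.7762 / 0.1671
    = 16.03 m

H_c = 16.03 m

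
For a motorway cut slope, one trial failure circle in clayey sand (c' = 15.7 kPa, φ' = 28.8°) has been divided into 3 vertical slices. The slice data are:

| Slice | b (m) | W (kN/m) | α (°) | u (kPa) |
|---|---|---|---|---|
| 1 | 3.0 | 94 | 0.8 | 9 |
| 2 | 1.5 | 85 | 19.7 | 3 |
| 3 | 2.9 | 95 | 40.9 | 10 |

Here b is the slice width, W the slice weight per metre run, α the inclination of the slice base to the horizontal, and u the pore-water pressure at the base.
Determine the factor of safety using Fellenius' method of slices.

FS = 2.48

Ordinary method of slices: FS = Σ[c'·Δl_i + (W_i cosα_i − u_i·Δl_i)·tanφ'] / Σ W_i sinα_i, with Δl_i = b_i / cosα_i.
Slice 1: Δl = 3.0/cos0.8° = 3.000 m; N'_1 = 94·cos0.8° − 9·3.000 = 67.0; c'Δl = 47.10; W sinα = 1.3
Slice 2: Δl = 1.5/cos19.7° = 1.593 m; N'_2 = 85·cos19.7° − 3·1.593 = 75.2; c'Δl = 25.01; W sinα = 28.7
Slice 3: Δl = 2.9/cos40.9° = 3.837 m; N'_3 = 95·cos40.9° − 10·3.837 = 33.4; c'Δl = 60.24; W sinα = 62.2
Σc'Δl = 132.4 kN/m; ΣN' = 175.7 kN/m; ΣW sinα = 92.2 kN/m
Resisting = 132.4 + 175.7·tan28.8° = 132.4 + 96.6 = 228.9 kN/m
FS = 228.9 / 92.2 = 2.484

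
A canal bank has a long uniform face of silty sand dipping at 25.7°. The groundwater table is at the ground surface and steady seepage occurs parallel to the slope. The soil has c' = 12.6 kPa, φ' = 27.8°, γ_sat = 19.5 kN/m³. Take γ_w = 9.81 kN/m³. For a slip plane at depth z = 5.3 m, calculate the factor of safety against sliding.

With seepage parallel to the slope and the water table at the surface, the effective normal stress on the slip plane uses the buoyant unit weight γ' = γ_sat − γ_w while the driving shear stress uses γ_sat:
FS = [c' + γ' z cos²β tanφ'] / [γ_sat z sinβ cosβ]
γ' = 19.5 − 9.81 = 9.69 kN/m³
Numerator = 12.6 + 9.69·5.3·cos²25.7°·tan27.8° = 12.6 + 9.69·5.3·0.8119·0.5272 = 34.585 kPa
Denominator = 19.5·5.3·sin25.7°·cos25.7° = 19.5·5.3·0.4337·0.9011 = 40.385 kPa
FS = 34.585 / 40.385 = 0.856

FS = 0.86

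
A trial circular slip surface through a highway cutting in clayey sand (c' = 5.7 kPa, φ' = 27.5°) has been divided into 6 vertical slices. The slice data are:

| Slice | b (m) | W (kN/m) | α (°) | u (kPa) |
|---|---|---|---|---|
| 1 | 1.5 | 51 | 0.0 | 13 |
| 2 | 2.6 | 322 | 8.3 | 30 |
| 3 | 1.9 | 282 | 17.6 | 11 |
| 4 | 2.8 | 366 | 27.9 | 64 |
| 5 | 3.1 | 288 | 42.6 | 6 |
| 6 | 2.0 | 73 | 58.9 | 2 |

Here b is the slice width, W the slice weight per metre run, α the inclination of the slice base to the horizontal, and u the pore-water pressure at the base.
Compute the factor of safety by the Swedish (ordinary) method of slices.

Ordinary method of slices: FS = Σ[c'·Δl_i + (W_i cosα_i − u_i·Δl_i)·tanφ'] / Σ W_i sinα_i, with Δl_i = b_i / cosα_i.
Slice 1: Δl = 1.5/cos0.0° = 1.500 m; N'_1 = 51·cos0.0° − 13·1.500 = 31.5; c'Δl = 8.55; W sinα = 0.0
Slice 2: Δl = 2.6/cos8.3° = 2.628 m; N'_2 = 322·cos8.3° − 30·2.628 = 239.8; c'Δl = 14.98; W sinα = 46.5
Slice 3: Δl = 1.9/cos17.6° = 1.993 m; N'_3 = 282·cos17.6° − 11·1.993 = 246.9; c'Δl = 11.36; W sinα = 85.3
Slice 4: Δl = 2.8/cos27.9° = 3.168 m; N'_4 = 366·cos27.9° − 64·3.168 = 120.7; c'Δl = 18.06; W sinα = 171.3
Slice 5: Δl = 3.1/cos42.6° = 4.211 m; N'_5 = 288·cos42.6° − 6·4.211 = 186.7; c'Δl = 24.00; W sinα = 194.9
Slice 6: Δl = 2.0/cos58.9° = 3.872 m; N'_6 = 73·cos58.9° − 2·3.872 = 30.0; c'Δl = 22.07; W sinα = 62.5
Σc'Δl = 99.0 kN/m; ΣN' = 855.6 kN/m; ΣW sinα = 560.5 kN/m
Resisting = 99.0 + 855.6·tan27.5° = 99.0 + 445.4 = 544.4 kN/m
FS = 544.4 / 560.5 = 0.971

FS = 0.97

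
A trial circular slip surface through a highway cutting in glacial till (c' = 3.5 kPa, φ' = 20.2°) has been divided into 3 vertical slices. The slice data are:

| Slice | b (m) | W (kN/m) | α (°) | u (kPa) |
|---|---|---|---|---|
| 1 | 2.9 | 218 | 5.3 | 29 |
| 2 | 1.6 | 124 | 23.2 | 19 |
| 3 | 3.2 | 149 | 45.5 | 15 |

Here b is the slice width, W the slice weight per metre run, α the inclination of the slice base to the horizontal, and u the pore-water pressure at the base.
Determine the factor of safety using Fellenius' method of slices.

FS = 0.71

Ordinary method of slices: FS = Σ[c'·Δl_i + (W_i cosα_i − u_i·Δl_i)·tanφ'] / Σ W_i sinα_i, with Δl_i = b_i / cosα_i.
Slice 1: Δl = 2.9/cos5.3° = 2.912 m; N'_1 = 218·cos5.3° − 29·2.912 = 132.6; c'Δl = 10.19; W sinα = 20.1
Slice 2: Δl = 1.6/cos23.2° = 1.741 m; N'_2 = 124·cos23.2° − 19·1.741 = 80.9; c'Δl = 6.09; W sinα = 48.8
Slice 3: Δl = 3.2/cos45.5° = 4.565 m; N'_3 = 149·cos45.5° − 15·4.565 = 36.0; c'Δl = 15.98; W sinα = 106.3
Σc'Δl = 32.3 kN/m; ΣN' = 249.5 kN/m; ΣW sinα = 175.3 kN/m
Resisting = 32.3 + 249.5·tan20.2° = 32.3 + 91.8 = 124.0 kN/m
FS = 124.0 / 175.3 = 0.708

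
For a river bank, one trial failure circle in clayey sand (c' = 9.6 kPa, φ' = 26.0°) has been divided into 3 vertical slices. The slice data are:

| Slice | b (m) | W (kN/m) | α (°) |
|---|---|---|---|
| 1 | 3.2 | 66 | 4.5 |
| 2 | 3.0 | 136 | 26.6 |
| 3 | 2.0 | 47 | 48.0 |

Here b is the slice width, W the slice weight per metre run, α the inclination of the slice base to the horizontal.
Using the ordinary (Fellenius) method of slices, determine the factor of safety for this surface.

FS = 1.96

Ordinary method of slices: FS = Σ[c'·Δl_i + (W_i cosα_i)·tanφ'] / Σ W_i sinα_i, with Δl_i = b_i / cosα_i.
Slice 1: Δl = 3.2/cos4.5° = 3.210 m; N'_1 = 66·cos4.5° = 65.8; c'Δl = 30.81; W sinα = 5.2
Slice 2: Δl = 3.0/cos26.6° = 3.355 m; N'_2 = 136·cos26.6° = 121.6; c'Δl = 32.21; W sinα = 60.9
Slice 3: Δl = 2.0/cos48.0° = 2.989 m; N'_3 = 47·cos48.0° = 31.4; c'Δl = 28.69; W sinα = 34.9
Σc'Δl = 91.7 kN/m; ΣN' = 218.9 kN/m; ΣW sinα = 101.0 kN/m
Resisting = 91.7 + 218.9·tan26.0° = 91.7 + 106.7 = 198.5 kN/m
FS = 198.5 / 101.0 = 1.965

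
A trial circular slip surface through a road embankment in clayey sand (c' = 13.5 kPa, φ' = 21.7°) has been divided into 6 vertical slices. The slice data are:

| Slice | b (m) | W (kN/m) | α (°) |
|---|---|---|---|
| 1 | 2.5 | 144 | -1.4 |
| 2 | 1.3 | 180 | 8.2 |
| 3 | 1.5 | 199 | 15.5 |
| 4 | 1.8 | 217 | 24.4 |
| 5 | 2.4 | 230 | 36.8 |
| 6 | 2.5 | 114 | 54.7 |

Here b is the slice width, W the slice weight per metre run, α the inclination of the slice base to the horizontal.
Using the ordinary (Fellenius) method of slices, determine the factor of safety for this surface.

Ordinary method of slices: FS = Σ[c'·Δl_i + (W_i cosα_i)·tanφ'] / Σ W_i sinα_i, with Δl_i = b_i / cosα_i.
Slice 1: Δl = 2.5/cos(-1.4°) = 2.501 m; N'_1 = 144·cos(-1.4°) = 144.0; c'Δl = 33.76; W sinα = -3.5
Slice 2: Δl = 1.3/cos8.2° = 1.313 m; N'_2 = 180·cos8.2° = 178.2; c'Δl = 17.73; W sinα = 25.7
Slice 3: Δl = 1.5/cos15.5° = 1.557 m; N'_3 = 199·cos15.5° = 191.8; c'Δl = 21.01; W sinα = 53.2
Slice 4: Δl = 1.8/cos24.4° = 1.977 m; N'_4 = 217·cos24.4° = 197.6; c'Δl = 26.68; W sinα = 89.6
Slice 5: Δl = 2.4/cos36.8° = 2.997 m; N'_5 = 230·cos36.8° = 184.2; c'Δl = 40.46; W sinα = 137.8
Slice 6: Δl = 2.5/cos54.7° = 4.326 m; N'_6 = 114·cos54.7° = 65.9; c'Δl = 58.41; W sinα = 93.0
Σc'Δl = 198.1 kN/m; ΣN' = 961.5 kN/m; ΣW sinα = 395.8 kN/m
Resisting = 198.1 + 961.5·tan21.7° = 198.1 + 382.6 = 580.7 kN/m
FS = 580.7 / 395.8 = 1.467

FS = 1.47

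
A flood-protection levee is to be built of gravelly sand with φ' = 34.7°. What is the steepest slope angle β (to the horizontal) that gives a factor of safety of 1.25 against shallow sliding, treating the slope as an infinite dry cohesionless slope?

For an infinite dry cohesionless slope FS = tanφ'/tanβ, so tanβ = tanφ' / FS.
tanβ = tan34.7° / 1.25 = 0.6924 / 1.25 = 0.5539
β = arctan(0.5539) = 28.98°

β = 29.0°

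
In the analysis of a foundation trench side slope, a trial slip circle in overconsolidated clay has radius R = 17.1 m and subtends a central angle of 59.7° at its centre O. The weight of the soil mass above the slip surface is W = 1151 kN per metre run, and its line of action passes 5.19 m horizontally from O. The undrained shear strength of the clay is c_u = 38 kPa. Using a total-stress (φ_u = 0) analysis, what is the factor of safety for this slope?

Taking moments about the centre O, the resisting moment is provided by the undrained shear strength acting along the arc:
Arc length L_a = R·θ = 17.1·(59.7°·π/180) = 17.1·1.0420 = 17.82 m
M_R = c_u·L_a·R = 38·17.82·17.1 = 11577.8 kN·m/m
M_D = W·d = 1151·5.19 = 5973.7 kN·m/m
FS = M_R / M_D = 11577.8 / 5973.7 = 1.938

FS = 1.94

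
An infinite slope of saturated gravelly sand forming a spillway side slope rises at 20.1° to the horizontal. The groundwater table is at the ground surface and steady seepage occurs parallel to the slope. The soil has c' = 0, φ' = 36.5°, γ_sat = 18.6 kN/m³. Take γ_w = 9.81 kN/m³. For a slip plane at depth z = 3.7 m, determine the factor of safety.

FS = 0.96

With seepage parallel to the slope and the water table at the surface, the effective normal stress on the slip plane uses the buoyant unit weight γ' = γ_sat − γ_w while the driving shear stress uses γ_sat:
FS = [c' + γ' z cos²β tanφ'] / [γ_sat z sinβ cosβ]
(For c' = 0 this reduces to FS = (γ'/γ_sat)·tanφ'/tanβ.)
γ' = 18.6 − 9.81 = 8.79 kN/m³
Numerator = 0.0 + 8.79·3.7·cos²20.1°·tan36.5° = 0.0 + 8.79·3.7·0.8819·0.7400 = 21.224 kPa
Denominator = 18.6·3.7·sin20.1°·cos20.1° = 18.6·3.7·0.3437·0.9391 = 22.210 kPa
FS = 21.224 / 22.210 = 0.956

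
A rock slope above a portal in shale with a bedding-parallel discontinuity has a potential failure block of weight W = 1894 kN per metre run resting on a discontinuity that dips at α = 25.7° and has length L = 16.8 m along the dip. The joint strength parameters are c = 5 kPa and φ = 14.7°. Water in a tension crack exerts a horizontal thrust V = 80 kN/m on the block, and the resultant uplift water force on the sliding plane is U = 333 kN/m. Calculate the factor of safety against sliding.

FS = 0.49

Resolving the block weight along and normal to the plane and applying the Mohr–Coulomb strength on the joint:
N' = W cosα − U − V sinα = 1894·cos25.7° − 333 − 80·sin25.7° = 1338.9 kN/m
Driving force T = W sinα + V cosα = 1894·sin25.7° + 80·cos25.7° = 893.4 kN/m
Resisting force R = c·L + N'·tanφ = 5·16.8 + 1338.9·tan14.7° = 84.0 + 351.3 = 435.3 kN/m
FS = R / T = 435.3 / 893.4 = 0.487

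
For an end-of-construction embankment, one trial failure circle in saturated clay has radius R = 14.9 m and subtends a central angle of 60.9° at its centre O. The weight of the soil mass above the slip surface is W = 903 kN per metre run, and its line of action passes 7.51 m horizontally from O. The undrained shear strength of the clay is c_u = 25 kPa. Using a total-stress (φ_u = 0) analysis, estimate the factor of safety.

Taking moments about the centre O, the resisting moment is provided by the undrained shear strength acting along the arc:
Arc length L_a = R·θ = 14.9·(60.9°·π/180) = 14.9·1.0629 = 15.84 m
M_R = c_u·L_a·R = 25·15.84·14.9 = 5899.4 kN·m/m
M_D = W·d = 903·7.51 = 6781.5 kN·m/m
FS = M_R / M_D = 5899.4 / 6781.5 = 0.870

FS = 0.87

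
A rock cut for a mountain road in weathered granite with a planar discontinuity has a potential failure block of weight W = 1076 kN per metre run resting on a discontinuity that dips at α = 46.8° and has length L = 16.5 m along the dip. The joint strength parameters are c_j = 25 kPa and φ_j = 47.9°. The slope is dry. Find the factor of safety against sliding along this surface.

FS = 1.57

Resolving the block weight along and normal to the plane and applying the Mohr–Coulomb strength on the joint:
N' = W cosα = 1076·cos46.8° = 736.6 kN/m
Driving force T = W sinα = 1076·sin46.8° = 784.4 kN/m
Resisting force R = c_j·L + N'·tanφ_j = 25·16.5 + 736.6·tan47.9° = 412.5 + 815.2 = 1227.7 kN/m
FS = R / T = 1227.7 / 784.4 = 1.565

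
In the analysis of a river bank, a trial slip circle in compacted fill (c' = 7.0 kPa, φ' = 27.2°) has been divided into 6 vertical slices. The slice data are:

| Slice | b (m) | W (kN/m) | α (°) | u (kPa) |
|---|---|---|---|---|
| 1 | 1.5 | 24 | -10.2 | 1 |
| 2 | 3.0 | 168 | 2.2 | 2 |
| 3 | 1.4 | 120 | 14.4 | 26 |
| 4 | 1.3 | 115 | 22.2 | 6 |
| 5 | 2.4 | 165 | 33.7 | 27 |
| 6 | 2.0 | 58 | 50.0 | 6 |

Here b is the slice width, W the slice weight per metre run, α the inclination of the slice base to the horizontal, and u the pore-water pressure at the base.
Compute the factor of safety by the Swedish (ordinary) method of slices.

Ordinary method of slices: FS = Σ[c'·Δl_i + (W_i cosα_i − u_i·Δl_i)·tanφ'] / Σ W_i sinα_i, with Δl_i = b_i / cosα_i.
Slice 1: Δl = 1.5/cos(-10.2°) = 1.524 m; N'_1 = 24·cos(-10.2°) − 1·1.524 = 22.1; c'Δl = 10.67; W sinα = -4.3
Slice 2: Δl = 3.0/cos2.2° = 3.002 m; N'_2 = 168·cos2.2° − 2·3.002 = 161.9; c'Δl = 21.02; W sinα = 6.4
Slice 3: Δl = 1.4/cos14.4° = 1.445 m; N'_3 = 120·cos14.4° − 26·1.445 = 78.6; c'Δl = 10.12; W sinα = 29.8
Slice 4: Δl = 1.3/cos22.2° = 1.404 m; N'_4 = 115·cos22.2° − 6·1.404 = 98.1; c'Δl = 9.83; W sinα = 43.5
Slice 5: Δl = 2.4/cos33.7° = 2.885 m; N'_5 = 165·cos33.7° − 27·2.885 = 59.4; c'Δl = 20.19; W sinα = 91.5
Slice 6: Δl = 2.0/cos50.0° = 3.111 m; N'_6 = 58·cos50.0° − 6·3.111 = 18.6; c'Δl = 21.78; W sinα = 44.4
Σc'Δl = 93.6 kN/m; ΣN' = 438.7 kN/m; ΣW sinα = 211.5 kN/m
Resisting = 93.6 + 438.7·tan27.2° = 93.6 + 225.4 = 319.0 kN/m
FS = 319.0 / 211.5 = 1.509

FS = 1.51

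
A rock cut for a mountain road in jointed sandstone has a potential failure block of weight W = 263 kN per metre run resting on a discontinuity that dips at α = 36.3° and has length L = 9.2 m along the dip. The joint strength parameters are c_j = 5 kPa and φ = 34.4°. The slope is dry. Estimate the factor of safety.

FS = 1.23

Resolving the block weight along and normal to the plane and applying the Mohr–Coulomb strength on the joint:
N' = W cosα = 263·cos36.3° = 212.0 kN/m
Driving force T = W sinα = 263·sin36.3° = 155.7 kN/m
Resisting force R = c_j·L + N'·tanφ = 5·9.2 + 212.0·tan34.4° = 46.0 + 145.1 = 191.1 kN/m
FS = R / T = 191.1 / 155.7 = 1.228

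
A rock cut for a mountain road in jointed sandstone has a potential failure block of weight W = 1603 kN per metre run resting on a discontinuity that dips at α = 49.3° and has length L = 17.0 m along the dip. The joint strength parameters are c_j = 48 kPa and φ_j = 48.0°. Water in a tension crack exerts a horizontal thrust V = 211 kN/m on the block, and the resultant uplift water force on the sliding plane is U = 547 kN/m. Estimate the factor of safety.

FS = 0.88

Resolving the block weight along and normal to the plane and applying the Mohr–Coulomb strength on the joint:
N' = W cosα − U − V sinα = 1603·cos49.3° − 547 − 211·sin49.3° = 338.3 kN/m
Driving force T = W sinα + V cosα = 1603·sin49.3° + 211·cos49.3° = 1352.9 kN/m
Resisting force R = c_j·L + N'·tanφ_j = 48·17.0 + 338.3·tan48.0° = 816.0 + 375.8 = 1191.8 kN/m
FS = R / T = 1191.8 / 1352.9 = 0.881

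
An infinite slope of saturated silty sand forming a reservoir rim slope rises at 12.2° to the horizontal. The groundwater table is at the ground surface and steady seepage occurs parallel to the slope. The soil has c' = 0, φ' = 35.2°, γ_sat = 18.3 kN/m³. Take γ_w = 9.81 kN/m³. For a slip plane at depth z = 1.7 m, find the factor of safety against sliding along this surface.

FS = 1.51

With seepage parallel to the slope and the water table at the surface, the effective normal stress on the slip plane uses the buoyant unit weight γ' = γ_sat − γ_w while the driving shear stress uses γ_sat:
FS = [c' + γ' z cos²β tanφ'] / [γ_sat z sinβ cosβ]
(For c' = 0 this reduces to FS = (γ'/γ_sat)·tanφ'/tanβ.)
γ' = 18.3 − 9.81 = 8.49 kN/m³
Numerator = 0.0 + 8.49·1.7·cos²12.2°·tan35.2° = 0.0 + 8.49·1.7·0.9553·0.7054 = 9.727 kPa
Denominator = 18.3·1.7·sin12.2°·cos12.2° = 18.3·1.7·0.2113·0.9774 = 6.426 kPa
FS = 9.727 / 6.426 = 1.514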